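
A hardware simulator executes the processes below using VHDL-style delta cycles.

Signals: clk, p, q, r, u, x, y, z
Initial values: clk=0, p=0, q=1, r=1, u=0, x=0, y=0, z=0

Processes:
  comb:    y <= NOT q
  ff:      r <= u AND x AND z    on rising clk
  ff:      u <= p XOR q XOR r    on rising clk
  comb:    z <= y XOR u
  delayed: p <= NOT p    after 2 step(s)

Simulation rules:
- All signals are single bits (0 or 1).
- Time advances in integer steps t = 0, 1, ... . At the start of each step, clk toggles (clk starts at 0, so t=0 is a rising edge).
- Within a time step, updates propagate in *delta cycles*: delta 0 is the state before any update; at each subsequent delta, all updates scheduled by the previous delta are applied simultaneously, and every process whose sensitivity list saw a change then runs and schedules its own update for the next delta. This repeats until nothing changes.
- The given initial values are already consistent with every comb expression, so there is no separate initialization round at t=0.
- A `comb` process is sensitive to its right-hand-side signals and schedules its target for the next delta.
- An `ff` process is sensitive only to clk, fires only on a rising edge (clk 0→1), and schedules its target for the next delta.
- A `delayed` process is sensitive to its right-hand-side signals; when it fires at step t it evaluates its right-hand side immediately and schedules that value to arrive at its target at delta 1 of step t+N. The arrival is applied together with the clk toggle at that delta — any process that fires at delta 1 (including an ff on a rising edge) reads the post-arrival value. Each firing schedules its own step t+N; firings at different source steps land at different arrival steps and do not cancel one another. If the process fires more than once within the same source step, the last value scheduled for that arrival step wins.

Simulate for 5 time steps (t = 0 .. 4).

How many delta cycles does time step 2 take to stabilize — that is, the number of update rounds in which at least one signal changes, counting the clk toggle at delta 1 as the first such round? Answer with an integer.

t0.Δ0 q=1 y=0 r=1 clk=0 z=0 u=0 p=0 x=0
t0.Δ1 q=1 y=0 r=1 clk=1 z=0 u=0 p=0 x=0
t0.Δ2 q=1 y=0 r=0 clk=1 z=0 u=0 p=0 x=0
t1.Δ0 q=1 y=0 r=0 clk=1 z=0 u=0 p=0 x=0
t1.Δ1 q=1 y=0 r=0 clk=0 z=0 u=0 p=0 x=0
t2.Δ0 q=1 y=0 r=0 clk=0 z=0 u=0 p=0 x=0
t2.Δ1 q=1 y=0 r=0 clk=1 z=0 u=0 p=0 x=0
t2.Δ2 q=1 y=0 r=0 clk=1 z=0 u=1 p=0 x=0
t2.Δ3 q=1 y=0 r=0 clk=1 z=1 u=1 p=0 x=0
t3.Δ0 q=1 y=0 r=0 clk=1 z=1 u=1 p=0 x=0
t3.Δ1 q=1 y=0 r=0 clk=0 z=1 u=1 p=0 x=0
t4.Δ0 q=1 y=0 r=0 clk=0 z=1 u=1 p=0 x=0
t4.Δ1 q=1 y=0 r=0 clk=1 z=1 u=1 p=0 x=0

3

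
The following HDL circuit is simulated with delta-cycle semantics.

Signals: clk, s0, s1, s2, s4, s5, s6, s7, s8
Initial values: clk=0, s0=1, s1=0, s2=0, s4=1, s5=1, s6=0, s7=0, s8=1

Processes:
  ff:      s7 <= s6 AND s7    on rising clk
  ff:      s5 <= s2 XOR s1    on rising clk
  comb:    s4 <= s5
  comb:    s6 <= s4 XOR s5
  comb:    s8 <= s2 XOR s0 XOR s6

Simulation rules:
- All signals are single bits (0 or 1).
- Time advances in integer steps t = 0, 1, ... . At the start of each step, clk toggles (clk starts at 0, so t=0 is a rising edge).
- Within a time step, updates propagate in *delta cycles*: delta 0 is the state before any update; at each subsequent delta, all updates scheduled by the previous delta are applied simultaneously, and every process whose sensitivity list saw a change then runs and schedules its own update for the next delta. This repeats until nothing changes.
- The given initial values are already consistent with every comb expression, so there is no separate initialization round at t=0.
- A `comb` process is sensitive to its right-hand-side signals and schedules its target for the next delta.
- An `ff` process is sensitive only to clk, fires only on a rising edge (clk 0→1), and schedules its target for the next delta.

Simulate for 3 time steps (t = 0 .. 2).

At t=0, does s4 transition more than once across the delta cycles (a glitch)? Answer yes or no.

t0.Δ0 s2=0 s0=1 s7=0 s1=0 s6=0 s8=1 clk=0 s4=1 s5=1
t0.Δ1 s2=0 s0=1 s7=0 s1=0 s6=0 s8=1 clk=1 s4=1 s5=1
t0.Δ2 s2=0 s0=1 s7=0 s1=0 s6=0 s8=1 clk=1 s4=1 s5=0
t0.Δ3 s2=0 s0=1 s7=0 s1=0 s6=1 s8=1 clk=1 s4=0 s5=0
t0.Δ4 s2=0 s0=1 s7=0 s1=0 s6=0 s8=0 clk=1 s4=0 s5=0
t0.Δ5 s2=0 s0=1 s7=0 s1=0 s6=0 s8=1 clk=1 s4=0 s5=0
t1.Δ0 s2=0 s0=1 s7=0 s1=0 s6=0 s8=1 clk=1 s4=0 s5=0
t1.Δ1 s2=0 s0=1 s7=0 s1=0 s6=0 s8=1 clk=0 s4=0 s5=0
t2.Δ0 s2=0 s0=1 s7=0 s1=0 s6=0 s8=1 clk=0 s4=0 s5=0
t2.Δ1 s2=0 s0=1 s7=0 s1=0 s6=0 s8=1 clk=1 s4=0 s5=0

no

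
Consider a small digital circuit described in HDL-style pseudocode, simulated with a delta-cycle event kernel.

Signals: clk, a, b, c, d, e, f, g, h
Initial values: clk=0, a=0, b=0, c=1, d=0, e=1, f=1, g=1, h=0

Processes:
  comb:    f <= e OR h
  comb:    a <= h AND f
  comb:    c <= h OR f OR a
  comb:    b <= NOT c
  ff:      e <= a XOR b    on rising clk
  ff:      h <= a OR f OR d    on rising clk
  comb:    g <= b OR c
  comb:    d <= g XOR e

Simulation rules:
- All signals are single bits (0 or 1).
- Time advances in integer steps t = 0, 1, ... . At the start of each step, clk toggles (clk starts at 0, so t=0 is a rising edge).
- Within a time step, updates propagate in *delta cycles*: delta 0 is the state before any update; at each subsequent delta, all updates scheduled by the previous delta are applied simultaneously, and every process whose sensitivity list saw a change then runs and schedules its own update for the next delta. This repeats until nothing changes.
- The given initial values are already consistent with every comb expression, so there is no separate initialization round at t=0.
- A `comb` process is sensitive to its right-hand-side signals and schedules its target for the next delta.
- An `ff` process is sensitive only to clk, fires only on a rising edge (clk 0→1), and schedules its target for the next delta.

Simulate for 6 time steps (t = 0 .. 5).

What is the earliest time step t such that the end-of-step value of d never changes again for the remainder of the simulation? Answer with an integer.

2

[bits: f,clk,g,a,d,b,h,e,c]
t=0: Δ0=101000011 Δ1=111000011 Δ2=111000101 Δ3=111110101 | 3Δ
t=1: Δ0=111110101 Δ1=101110101 | 1Δ
t=2: Δ0=101110101 Δ1=111110101 Δ2=111110111 Δ3=111100111 | 3Δ
t=3: Δ0=111100111 Δ1=101100111 | 1Δ
t=4: Δ0=101100111 Δ1=111100111 | 1Δ
t=5: Δ0=111100111 Δ1=101100111 | 1Δ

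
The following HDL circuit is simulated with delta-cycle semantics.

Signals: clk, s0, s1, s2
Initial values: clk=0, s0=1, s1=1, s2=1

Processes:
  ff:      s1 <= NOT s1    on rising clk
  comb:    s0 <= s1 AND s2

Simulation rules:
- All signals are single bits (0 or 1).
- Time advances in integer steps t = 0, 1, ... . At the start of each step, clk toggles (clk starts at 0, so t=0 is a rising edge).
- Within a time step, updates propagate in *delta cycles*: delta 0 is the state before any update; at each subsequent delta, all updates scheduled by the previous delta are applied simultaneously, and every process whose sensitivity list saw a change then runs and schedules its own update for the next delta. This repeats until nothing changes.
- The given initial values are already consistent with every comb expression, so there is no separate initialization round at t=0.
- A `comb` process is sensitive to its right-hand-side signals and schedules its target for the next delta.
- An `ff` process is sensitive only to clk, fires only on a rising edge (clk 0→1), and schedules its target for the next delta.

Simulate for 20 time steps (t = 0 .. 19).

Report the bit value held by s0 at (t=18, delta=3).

t=0 Δ0: s1=1 clk=0 s0=1 s2=1
  Δ1: clk:0→1
  Δ2: s1:1→0
  Δ3: s0:1→0
  (3Δ to stable)
t=1 Δ0: s1=0 clk=1 s0=0 s2=1
  Δ1: clk:1→0
  (1Δ to stable)
t=2 Δ0: s1=0 clk=0 s0=0 s2=1
  Δ1: clk:0→1
  Δ2: s1:0→1
  Δ3: s0:0→1
  (3Δ to stable)
t=3 Δ0: s1=1 clk=1 s0=1 s2=1
  Δ1: clk:1→0
  (1Δ to stable)
t=4 Δ0: s1=1 clk=0 s0=1 s2=1
  Δ1: clk:0→1
  Δ2: s1:1→0
  Δ3: s0:1→0
  (3Δ to stable)
t=5 Δ0: s1=0 clk=1 s0=0 s2=1
  Δ1: clk:1→0
  (1Δ to stable)
t=6 Δ0: s1=0 clk=0 s0=0 s2=1
  Δ1: clk:0→1
  Δ2: s1:0→1
  Δ3: s0:0→1
  (3Δ to stable)
t=7 Δ0: s1=1 clk=1 s0=1 s2=1
  Δ1: clk:1→0
  (1Δ to stable)
t=8 Δ0: s1=1 clk=0 s0=1 s2=1
  Δ1: clk:0→1
  Δ2: s1:1→0
  Δ3: s0:1→0
  (3Δ to stable)
t=9 Δ0: s1=0 clk=1 s0=0 s2=1
  Δ1: clk:1→0
  (1Δ to stable)
t=10 Δ0: s1=0 clk=0 s0=0 s2=1
  Δ1: clk:0→1
  Δ2: s1:0→1
  Δ3: s0:0→1
  (3Δ to stable)
t=11 Δ0: s1=1 clk=1 s0=1 s2=1
  Δ1: clk:1→0
  (1Δ to stable)
t=12 Δ0: s1=1 clk=0 s0=1 s2=1
  Δ1: clk:0→1
  Δ2: s1:1→0
  Δ3: s0:1→0
  (3Δ to stable)
t=13 Δ0: s1=0 clk=1 s0=0 s2=1
  Δ1: clk:1→0
  (1Δ to stable)
t=14 Δ0: s1=0 clk=0 s0=0 s2=1
  Δ1: clk:0→1
  Δ2: s1:0→1
  Δ3: s0:0→1
  (3Δ to stable)
t=15 Δ0: s1=1 clk=1 s0=1 s2=1
  Δ1: clk:1→0
  (1Δ to stable)
t=16 Δ0: s1=1 clk=0 s0=1 s2=1
  Δ1: clk:0→1
  Δ2: s1:1→0
  Δ3: s0:1→0
  (3Δ to stable)
t=17 Δ0: s1=0 clk=1 s0=0 s2=1
  Δ1: clk:1→0
  (1Δ to stable)
t=18 Δ0: s1=0 clk=0 s0=0 s2=1
  Δ1: clk:0→1
  Δ2: s1:0→1
  Δ3: s0:0→1
  (3Δ to stable)
t=19 Δ0: s1=1 clk=1 s0=1 s2=1
  Δ1: clk:1→0
  (1Δ to stable)

1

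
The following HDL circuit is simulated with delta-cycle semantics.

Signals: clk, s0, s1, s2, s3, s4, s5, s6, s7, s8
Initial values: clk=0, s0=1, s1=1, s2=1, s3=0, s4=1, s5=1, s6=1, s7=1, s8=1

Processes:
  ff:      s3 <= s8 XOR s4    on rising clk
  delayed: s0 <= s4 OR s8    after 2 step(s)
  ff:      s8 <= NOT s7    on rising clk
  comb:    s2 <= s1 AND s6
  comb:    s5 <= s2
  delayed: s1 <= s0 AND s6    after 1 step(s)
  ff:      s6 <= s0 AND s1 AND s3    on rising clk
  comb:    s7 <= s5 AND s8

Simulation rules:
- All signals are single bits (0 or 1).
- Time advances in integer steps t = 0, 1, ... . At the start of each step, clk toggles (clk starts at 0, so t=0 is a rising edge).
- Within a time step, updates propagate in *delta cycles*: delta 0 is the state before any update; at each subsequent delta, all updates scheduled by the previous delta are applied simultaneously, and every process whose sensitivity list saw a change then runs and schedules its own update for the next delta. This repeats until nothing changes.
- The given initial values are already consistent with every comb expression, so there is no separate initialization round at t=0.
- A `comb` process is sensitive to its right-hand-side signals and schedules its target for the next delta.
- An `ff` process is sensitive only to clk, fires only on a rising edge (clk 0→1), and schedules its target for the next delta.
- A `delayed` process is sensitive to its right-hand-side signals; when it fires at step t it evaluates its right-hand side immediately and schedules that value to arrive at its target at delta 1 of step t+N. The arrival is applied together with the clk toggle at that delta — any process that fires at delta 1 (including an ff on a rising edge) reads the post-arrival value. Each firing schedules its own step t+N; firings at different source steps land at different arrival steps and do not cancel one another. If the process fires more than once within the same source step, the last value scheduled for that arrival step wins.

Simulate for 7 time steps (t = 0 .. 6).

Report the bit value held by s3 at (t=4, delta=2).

0

t0.Δ0 s2=1 s1=1 s3=0 s8=1 clk=0 s5=1 s4=1 s7=1 s6=1 s0=1
t0.Δ1 s2=1 s1=1 s3=0 s8=1 clk=1 s5=1 s4=1 s7=1 s6=1 s0=1
t0.Δ2 s2=1 s1=1 s3=0 s8=0 clk=1 s5=1 s4=1 s7=1 s6=0 s0=1
t0.Δ3 s2=0 s1=1 s3=0 s8=0 clk=1 s5=1 s4=1 s7=0 s6=0 s0=1
t0.Δ4 s2=0 s1=1 s3=0 s8=0 clk=1 s5=0 s4=1 s7=0 s6=0 s0=1
t1.Δ0 s2=0 s1=1 s3=0 s8=0 clk=1 s5=0 s4=1 s7=0 s6=0 s0=1
t1.Δ1 s2=0 s1=0 s3=0 s8=0 clk=0 s5=0 s4=1 s7=0 s6=0 s0=1
t2.Δ0 s2=0 s1=0 s3=0 s8=0 clk=0 s5=0 s4=1 s7=0 s6=0 s0=1
t2.Δ1 s2=0 s1=0 s3=0 s8=0 clk=1 s5=0 s4=1 s7=0 s6=0 s0=1
t2.Δ2 s2=0 s1=0 s3=1 s8=1 clk=1 s5=0 s4=1 s7=0 s6=0 s0=1
t3.Δ0 s2=0 s1=0 s3=1 s8=1 clk=1 s5=0 s4=1 s7=0 s6=0 s0=1
t3.Δ1 s2=0 s1=0 s3=1 s8=1 clk=0 s5=0 s4=1 s7=0 s6=0 s0=1
t4.Δ0 s2=0 s1=0 s3=1 s8=1 clk=0 s5=0 s4=1 s7=0 s6=0 s0=1
t4.Δ1 s2=0 s1=0 s3=1 s8=1 clk=1 s5=0 s4=1 s7=0 s6=0 s0=1
t4.Δ2 s2=0 s1=0 s3=0 s8=1 clk=1 s5=0 s4=1 s7=0 s6=0 s0=1
t5.Δ0 s2=0 s1=0 s3=0 s8=1 clk=1 s5=0 s4=1 s7=0 s6=0 s0=1
t5.Δ1 s2=0 s1=0 s3=0 s8=1 clk=0 s5=0 s4=1 s7=0 s6=0 s0=1
t6.Δ0 s2=0 s1=0 s3=0 s8=1 clk=0 s5=0 s4=1 s7=0 s6=0 s0=1
t6.Δ1 s2=0 s1=0 s3=0 s8=1 clk=1 s5=0 s4=1 s7=0 s6=0 s0=1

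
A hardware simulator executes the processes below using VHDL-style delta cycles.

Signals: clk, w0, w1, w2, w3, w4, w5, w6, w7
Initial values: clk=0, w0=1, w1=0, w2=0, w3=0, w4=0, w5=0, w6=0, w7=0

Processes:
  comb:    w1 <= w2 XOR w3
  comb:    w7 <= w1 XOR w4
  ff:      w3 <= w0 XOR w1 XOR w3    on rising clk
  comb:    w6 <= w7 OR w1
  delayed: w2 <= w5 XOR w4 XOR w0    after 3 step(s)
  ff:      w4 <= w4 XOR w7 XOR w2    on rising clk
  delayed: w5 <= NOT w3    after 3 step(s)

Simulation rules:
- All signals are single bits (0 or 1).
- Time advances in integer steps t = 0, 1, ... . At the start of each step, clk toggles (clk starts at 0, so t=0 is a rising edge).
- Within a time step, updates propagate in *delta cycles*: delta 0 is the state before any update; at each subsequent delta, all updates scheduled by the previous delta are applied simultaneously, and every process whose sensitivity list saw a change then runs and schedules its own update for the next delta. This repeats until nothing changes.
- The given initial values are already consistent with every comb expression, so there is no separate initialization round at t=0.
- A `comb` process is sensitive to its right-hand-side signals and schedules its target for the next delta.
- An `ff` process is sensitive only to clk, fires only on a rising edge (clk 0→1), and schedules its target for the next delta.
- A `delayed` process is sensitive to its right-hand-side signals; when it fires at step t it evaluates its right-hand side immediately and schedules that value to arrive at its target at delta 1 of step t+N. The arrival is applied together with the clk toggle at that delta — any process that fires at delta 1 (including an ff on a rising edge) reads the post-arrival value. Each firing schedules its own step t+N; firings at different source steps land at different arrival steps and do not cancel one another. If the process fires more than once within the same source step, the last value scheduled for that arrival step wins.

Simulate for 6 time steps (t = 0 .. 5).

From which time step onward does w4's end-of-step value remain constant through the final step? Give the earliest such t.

2

t=0 Δ0: w6=0 w7=0 w5=0 w1=0 w0=1 clk=0 w2=0 w4=0 w3=0
  Δ1: clk:0→1
  Δ2: w3:0→1
  Δ3: w1:0→1
  Δ4: w6:0→1, w7:0→1
  (4Δ to stable)
t=1 Δ0: w6=1 w7=1 w5=0 w1=1 w0=1 clk=1 w2=0 w4=0 w3=1
  Δ1: clk:1→0
  (1Δ to stable)
t=2 Δ0: w6=1 w7=1 w5=0 w1=1 w0=1 clk=0 w2=0 w4=0 w3=1
  Δ1: clk:0→1
  Δ2: w4:0→1
  Δ3: w7:1→0
  (3Δ to stable)
t=3 Δ0: w6=1 w7=0 w5=0 w1=1 w0=1 clk=1 w2=0 w4=1 w3=1
  Δ1: clk:1→0
  (1Δ to stable)
t=4 Δ0: w6=1 w7=0 w5=0 w1=1 w0=1 clk=0 w2=0 w4=1 w3=1
  Δ1: clk:0→1
  (1Δ to stable)
t=5 Δ0: w6=1 w7=0 w5=0 w1=1 w0=1 clk=1 w2=0 w4=1 w3=1
  Δ1: clk:1→0
  (1Δ to stable)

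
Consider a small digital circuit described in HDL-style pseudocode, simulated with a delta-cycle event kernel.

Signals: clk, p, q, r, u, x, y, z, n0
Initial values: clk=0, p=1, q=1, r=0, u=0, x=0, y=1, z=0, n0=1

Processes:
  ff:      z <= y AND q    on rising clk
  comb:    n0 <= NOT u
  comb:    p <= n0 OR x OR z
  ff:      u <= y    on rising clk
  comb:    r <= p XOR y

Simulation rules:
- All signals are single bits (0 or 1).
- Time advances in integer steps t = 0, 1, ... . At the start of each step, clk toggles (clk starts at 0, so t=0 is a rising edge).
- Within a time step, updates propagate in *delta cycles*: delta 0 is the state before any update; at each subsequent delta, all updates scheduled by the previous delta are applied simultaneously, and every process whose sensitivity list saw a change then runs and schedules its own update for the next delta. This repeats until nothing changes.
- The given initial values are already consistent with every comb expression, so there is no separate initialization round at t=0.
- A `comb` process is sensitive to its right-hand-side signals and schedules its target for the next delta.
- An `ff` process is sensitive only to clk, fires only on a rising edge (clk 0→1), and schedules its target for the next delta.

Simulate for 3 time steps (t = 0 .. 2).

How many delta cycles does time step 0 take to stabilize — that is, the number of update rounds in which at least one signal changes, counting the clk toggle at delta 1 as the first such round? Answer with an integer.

3

[bits: u,r,q,z,p,clk,x,n0,y]
t=0: Δ0=001010011 Δ1=001011011 Δ2=101111011 Δ3=101111001 | 3Δ
t=1: Δ0=101111001 Δ1=101110001 | 1Δ
t=2: Δ0=101110001 Δ1=101111001 | 1Δ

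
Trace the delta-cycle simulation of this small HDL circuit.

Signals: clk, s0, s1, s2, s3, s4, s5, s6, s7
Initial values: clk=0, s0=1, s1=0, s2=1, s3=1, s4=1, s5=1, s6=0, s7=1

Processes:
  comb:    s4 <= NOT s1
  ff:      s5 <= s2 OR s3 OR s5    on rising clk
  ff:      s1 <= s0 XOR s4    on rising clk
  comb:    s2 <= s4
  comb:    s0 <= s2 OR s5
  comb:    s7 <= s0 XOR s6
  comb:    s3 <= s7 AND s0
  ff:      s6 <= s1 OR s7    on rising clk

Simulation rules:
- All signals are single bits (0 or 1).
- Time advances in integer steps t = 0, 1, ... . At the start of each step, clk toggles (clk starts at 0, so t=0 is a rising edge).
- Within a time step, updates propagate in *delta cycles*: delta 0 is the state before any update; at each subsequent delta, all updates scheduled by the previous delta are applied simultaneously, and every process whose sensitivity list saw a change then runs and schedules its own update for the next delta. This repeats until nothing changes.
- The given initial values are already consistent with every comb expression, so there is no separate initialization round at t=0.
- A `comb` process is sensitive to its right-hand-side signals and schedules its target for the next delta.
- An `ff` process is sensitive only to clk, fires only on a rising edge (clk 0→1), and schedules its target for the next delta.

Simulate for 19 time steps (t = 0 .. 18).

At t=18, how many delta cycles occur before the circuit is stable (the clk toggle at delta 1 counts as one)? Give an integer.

[bits: s6,s3,s0,s7,s2,clk,s5,s1,s4]
t=0: Δ0=011110101 Δ1=011111101 Δ2=111111101 Δ3=111011101 Δ4=101011101 | 4Δ
t=1: Δ0=101011101 Δ1=101010101 | 1Δ
t=2: Δ0=101010101 Δ1=101011101 Δ2=001011101 Δ3=001111101 Δ4=011111101 | 4Δ
t=3: Δ0=011111101 Δ1=011110101 | 1Δ
t=4: Δ0=011110101 Δ1=011111101 Δ2=111111101 Δ3=111011101 Δ4=101011101 | 4Δ
t=5: Δ0=101011101 Δ1=101010101 | 1Δ
t=6: Δ0=101010101 Δ1=101011101 Δ2=001011101 Δ3=001111101 Δ4=011111101 | 4Δ
t=7: Δ0=011111101 Δ1=011110101 | 1Δ
t=8: Δ0=011110101 Δ1=011111101 Δ2=111111101 Δ3=111011101 Δ4=101011101 | 4Δ
t=9: Δ0=101011101 Δ1=101010101 | 1Δ
t=10: Δ0=101010101 Δ1=101011101 Δ2=001011101 Δ3=001111101 Δ4=011111101 | 4Δ
t=11: Δ0=011111101 Δ1=011110101 | 1Δ
t=12: Δ0=011110101 Δ1=011111101 Δ2=111111101 Δ3=111011101 Δ4=101011101 | 4Δ
t=13: Δ0=101011101 Δ1=101010101 | 1Δ
t=14: Δ0=101010101 Δ1=101011101 Δ2=001011101 Δ3=001111101 Δ4=011111101 | 4Δ
t=15: Δ0=011111101 Δ1=011110101 | 1Δ
t=16: Δ0=011110101 Δ1=011111101 Δ2=111111101 Δ3=111011101 Δ4=101011101 | 4Δ
t=17: Δ0=101011101 Δ1=101010101 | 1Δ
t=18: Δ0=101010101 Δ1=101011101 Δ2=001011101 Δ3=001111101 Δ4=011111101 | 4Δ

4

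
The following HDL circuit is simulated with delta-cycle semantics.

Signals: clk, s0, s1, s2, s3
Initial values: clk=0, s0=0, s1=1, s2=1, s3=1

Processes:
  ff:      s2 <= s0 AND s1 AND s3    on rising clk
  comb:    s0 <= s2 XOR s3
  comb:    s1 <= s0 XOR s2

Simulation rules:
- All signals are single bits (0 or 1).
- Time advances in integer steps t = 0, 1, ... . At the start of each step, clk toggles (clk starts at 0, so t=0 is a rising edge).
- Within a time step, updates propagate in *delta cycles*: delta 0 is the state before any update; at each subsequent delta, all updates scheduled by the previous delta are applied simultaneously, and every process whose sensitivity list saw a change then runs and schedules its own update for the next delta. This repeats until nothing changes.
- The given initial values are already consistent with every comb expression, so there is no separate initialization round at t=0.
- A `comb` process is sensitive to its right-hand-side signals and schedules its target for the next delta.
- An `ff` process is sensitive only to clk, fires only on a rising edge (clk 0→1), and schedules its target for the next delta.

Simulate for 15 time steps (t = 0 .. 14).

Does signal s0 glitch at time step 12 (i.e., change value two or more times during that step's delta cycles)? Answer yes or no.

[bits: s3,clk,s2,s0,s1]
t=0: Δ0=10101 Δ1=11101 Δ2=11001 Δ3=11010 Δ4=11011 | 4Δ
t=1: Δ0=11011 Δ1=10011 | 1Δ
t=2: Δ0=10011 Δ1=11011 Δ2=11111 Δ3=11100 Δ4=11101 | 4Δ
t=3: Δ0=11101 Δ1=10101 | 1Δ
t=4: Δ0=10101 Δ1=11101 Δ2=11001 Δ3=11010 Δ4=11011 | 4Δ
t=5: Δ0=11011 Δ1=10011 | 1Δ
t=6: Δ0=10011 Δ1=11011 Δ2=11111 Δ3=11100 Δ4=11101 | 4Δ
t=7: Δ0=11101 Δ1=10101 | 1Δ
t=8: Δ0=10101 Δ1=11101 Δ2=11001 Δ3=11010 Δ4=11011 | 4Δ
t=9: Δ0=11011 Δ1=10011 | 1Δ
t=10: Δ0=10011 Δ1=11011 Δ2=11111 Δ3=11100 Δ4=11101 | 4Δ
t=11: Δ0=11101 Δ1=10101 | 1Δ
t=12: Δ0=10101 Δ1=11101 Δ2=11001 Δ3=11010 Δ4=11011 | 4Δ
t=13: Δ0=11011 Δ1=10011 | 1Δ
t=14: Δ0=10011 Δ1=11011 Δ2=11111 Δ3=11100 Δ4=11101 | 4Δ

no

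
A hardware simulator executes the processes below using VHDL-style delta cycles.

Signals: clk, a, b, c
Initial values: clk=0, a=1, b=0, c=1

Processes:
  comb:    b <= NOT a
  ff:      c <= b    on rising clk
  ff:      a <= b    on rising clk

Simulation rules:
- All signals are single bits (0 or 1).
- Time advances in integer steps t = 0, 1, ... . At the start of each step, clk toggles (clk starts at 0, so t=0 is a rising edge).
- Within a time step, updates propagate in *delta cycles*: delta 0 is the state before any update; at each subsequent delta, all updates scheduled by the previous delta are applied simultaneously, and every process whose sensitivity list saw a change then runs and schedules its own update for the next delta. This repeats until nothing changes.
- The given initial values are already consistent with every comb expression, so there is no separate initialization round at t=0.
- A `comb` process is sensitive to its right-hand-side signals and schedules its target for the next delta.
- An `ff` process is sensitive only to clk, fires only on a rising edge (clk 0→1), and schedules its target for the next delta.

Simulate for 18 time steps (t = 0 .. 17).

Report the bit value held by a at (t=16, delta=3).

[bits: a,b,c,clk]
t=0: Δ0=1010 Δ1=1011 Δ2=0001 Δ3=0101 | 3Δ
t=1: Δ0=0101 Δ1=0100 | 1Δ
t=2: Δ0=0100 Δ1=0101 Δ2=1111 Δ3=1011 | 3Δ
t=3: Δ0=1011 Δ1=1010 | 1Δ
t=4: Δ0=1010 Δ1=1011 Δ2=0001 Δ3=0101 | 3Δ
t=5: Δ0=0101 Δ1=0100 | 1Δ
t=6: Δ0=0100 Δ1=0101 Δ2=1111 Δ3=1011 | 3Δ
t=7: Δ0=1011 Δ1=1010 | 1Δ
t=8: Δ0=1010 Δ1=1011 Δ2=0001 Δ3=0101 | 3Δ
t=9: Δ0=0101 Δ1=0100 | 1Δ
t=10: Δ0=0100 Δ1=0101 Δ2=1111 Δ3=1011 | 3Δ
t=11: Δ0=1011 Δ1=1010 | 1Δ
t=12: Δ0=1010 Δ1=1011 Δ2=0001 Δ3=0101 | 3Δ
t=13: Δ0=0101 Δ1=0100 | 1Δ
t=14: Δ0=0100 Δ1=0101 Δ2=1111 Δ3=1011 | 3Δ
t=15: Δ0=1011 Δ1=1010 | 1Δ
t=16: Δ0=1010 Δ1=1011 Δ2=0001 Δ3=0101 | 3Δ
t=17: Δ0=0101 Δ1=0100 | 1Δ

0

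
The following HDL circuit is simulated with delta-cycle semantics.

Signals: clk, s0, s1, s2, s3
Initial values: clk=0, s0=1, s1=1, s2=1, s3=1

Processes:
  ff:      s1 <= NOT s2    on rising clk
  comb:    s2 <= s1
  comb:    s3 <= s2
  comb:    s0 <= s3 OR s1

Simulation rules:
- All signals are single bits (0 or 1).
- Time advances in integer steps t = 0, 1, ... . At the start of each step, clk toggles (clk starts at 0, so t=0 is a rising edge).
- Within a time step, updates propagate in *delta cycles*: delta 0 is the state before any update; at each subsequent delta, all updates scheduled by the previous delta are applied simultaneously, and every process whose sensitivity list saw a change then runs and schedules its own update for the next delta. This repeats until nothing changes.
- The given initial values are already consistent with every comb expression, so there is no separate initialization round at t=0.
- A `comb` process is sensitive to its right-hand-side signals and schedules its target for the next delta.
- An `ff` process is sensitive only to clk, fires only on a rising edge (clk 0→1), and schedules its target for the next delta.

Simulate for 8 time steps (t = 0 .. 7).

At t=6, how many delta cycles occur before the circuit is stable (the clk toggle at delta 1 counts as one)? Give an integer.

4

t0.Δ0 clk=0 s2=1 s0=1 s3=1 s1=1
t0.Δ1 clk=1 s2=1 s0=1 s3=1 s1=1
t0.Δ2 clk=1 s2=1 s0=1 s3=1 s1=0
t0.Δ3 clk=1 s2=0 s0=1 s3=1 s1=0
t0.Δ4 clk=1 s2=0 s0=1 s3=0 s1=0
t0.Δ5 clk=1 s2=0 s0=0 s3=0 s1=0
t1.Δ0 clk=1 s2=0 s0=0 s3=0 s1=0
t1.Δ1 clk=0 s2=0 s0=0 s3=0 s1=0
t2.Δ0 clk=0 s2=0 s0=0 s3=0 s1=0
t2.Δ1 clk=1 s2=0 s0=0 s3=0 s1=0
t2.Δ2 clk=1 s2=0 s0=0 s3=0 s1=1
t2.Δ3 clk=1 s2=1 s0=1 s3=0 s1=1
t2.Δ4 clk=1 s2=1 s0=1 s3=1 s1=1
t3.Δ0 clk=1 s2=1 s0=1 s3=1 s1=1
t3.Δ1 clk=0 s2=1 s0=1 s3=1 s1=1
t4.Δ0 clk=0 s2=1 s0=1 s3=1 s1=1
t4.Δ1 clk=1 s2=1 s0=1 s3=1 s1=1
t4.Δ2 clk=1 s2=1 s0=1 s3=1 s1=0
t4.Δ3 clk=1 s2=0 s0=1 s3=1 s1=0
t4.Δ4 clk=1 s2=0 s0=1 s3=0 s1=0
t4.Δ5 clk=1 s2=0 s0=0 s3=0 s1=0
t5.Δ0 clk=1 s2=0 s0=0 s3=0 s1=0
t5.Δ1 clk=0 s2=0 s0=0 s3=0 s1=0
t6.Δ0 clk=0 s2=0 s0=0 s3=0 s1=0
t6.Δ1 clk=1 s2=0 s0=0 s3=0 s1=0
t6.Δ2 clk=1 s2=0 s0=0 s3=0 s1=1
t6.Δ3 clk=1 s2=1 s0=1 s3=0 s1=1
t6.Δ4 clk=1 s2=1 s0=1 s3=1 s1=1
t7.Δ0 clk=1 s2=1 s0=1 s3=1 s1=1
t7.Δ1 clk=0 s2=1 s0=1 s3=1 s1=1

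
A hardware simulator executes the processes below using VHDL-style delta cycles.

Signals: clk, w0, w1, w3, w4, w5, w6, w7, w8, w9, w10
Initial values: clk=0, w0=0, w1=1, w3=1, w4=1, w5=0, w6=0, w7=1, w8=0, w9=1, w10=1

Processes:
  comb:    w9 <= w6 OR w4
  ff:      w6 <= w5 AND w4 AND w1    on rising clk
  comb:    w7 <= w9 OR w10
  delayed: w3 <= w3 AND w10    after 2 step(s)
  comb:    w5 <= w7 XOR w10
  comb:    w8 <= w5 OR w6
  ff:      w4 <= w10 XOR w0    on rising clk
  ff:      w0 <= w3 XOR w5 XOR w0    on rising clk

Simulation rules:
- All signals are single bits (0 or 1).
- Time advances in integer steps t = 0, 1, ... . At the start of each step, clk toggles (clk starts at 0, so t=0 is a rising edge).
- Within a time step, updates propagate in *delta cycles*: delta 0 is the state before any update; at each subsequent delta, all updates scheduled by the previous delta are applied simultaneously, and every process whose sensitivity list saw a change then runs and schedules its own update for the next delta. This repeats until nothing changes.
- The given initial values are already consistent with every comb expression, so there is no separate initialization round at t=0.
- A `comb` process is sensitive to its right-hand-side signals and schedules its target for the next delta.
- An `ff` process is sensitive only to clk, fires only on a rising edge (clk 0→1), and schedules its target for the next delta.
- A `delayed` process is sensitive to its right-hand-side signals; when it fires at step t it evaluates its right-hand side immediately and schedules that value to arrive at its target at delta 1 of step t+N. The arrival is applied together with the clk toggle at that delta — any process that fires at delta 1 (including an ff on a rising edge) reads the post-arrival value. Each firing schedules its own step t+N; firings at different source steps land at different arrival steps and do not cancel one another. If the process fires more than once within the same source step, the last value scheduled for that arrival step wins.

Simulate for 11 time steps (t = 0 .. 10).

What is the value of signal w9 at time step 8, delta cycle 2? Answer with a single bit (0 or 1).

t=0 Δ0: w9=1 w8=0 w0=0 w6=0 w4=1 clk=0 w3=1 w5=0 w1=1 w10=1 w7=1
  Δ1: clk:0→1
  Δ2: w0:0→1
  (2Δ to stable)
t=1 Δ0: w9=1 w8=0 w0=1 w6=0 w4=1 clk=1 w3=1 w5=0 w1=1 w10=1 w7=1
  Δ1: clk:1→0
  (1Δ to stable)
t=2 Δ0: w9=1 w8=0 w0=1 w6=0 w4=1 clk=0 w3=1 w5=0 w1=1 w10=1 w7=1
  Δ1: clk:0→1
  Δ2: w0:1→0, w4:1→0
  Δ3: w9:1→0
  (3Δ to stable)
t=3 Δ0: w9=0 w8=0 w0=0 w6=0 w4=0 clk=1 w3=1 w5=0 w1=1 w10=1 w7=1
  Δ1: clk:1→0
  (1Δ to stable)
t=4 Δ0: w9=0 w8=0 w0=0 w6=0 w4=0 clk=0 w3=1 w5=0 w1=1 w10=1 w7=1
  Δ1: clk:0→1
  Δ2: w0:0→1, w4:0→1
  Δ3: w9:0→1
  (3Δ to stable)
t=5 Δ0: w9=1 w8=0 w0=1 w6=0 w4=1 clk=1 w3=1 w5=0 w1=1 w10=1 w7=1
  Δ1: clk:1→0
  (1Δ to stable)
t=6 Δ0: w9=1 w8=0 w0=1 w6=0 w4=1 clk=0 w3=1 w5=0 w1=1 w10=1 w7=1
  Δ1: clk:0→1
  Δ2: w0:1→0, w4:1→0
  Δ3: w9:1→0
  (3Δ to stable)
t=7 Δ0: w9=0 w8=0 w0=0 w6=0 w4=0 clk=1 w3=1 w5=0 w1=1 w10=1 w7=1
  Δ1: clk:1→0
  (1Δ to stable)
t=8 Δ0: w9=0 w8=0 w0=0 w6=0 w4=0 clk=0 w3=1 w5=0 w1=1 w10=1 w7=1
  Δ1: clk:0→1
  Δ2: w0:0→1, w4:0→1
  Δ3: w9:0→1
  (3Δ to stable)
t=9 Δ0: w9=1 w8=0 w0=1 w6=0 w4=1 clk=1 w3=1 w5=0 w1=1 w10=1 w7=1
  Δ1: clk:1→0
  (1Δ to stable)
t=10 Δ0: w9=1 w8=0 w0=1 w6=0 w4=1 clk=0 w3=1 w5=0 w1=1 w10=1 w7=1
  Δ1: clk:0→1
  Δ2: w0:1→0, w4:1→0
  Δ3: w9:1→0
  (3Δ to stable)

0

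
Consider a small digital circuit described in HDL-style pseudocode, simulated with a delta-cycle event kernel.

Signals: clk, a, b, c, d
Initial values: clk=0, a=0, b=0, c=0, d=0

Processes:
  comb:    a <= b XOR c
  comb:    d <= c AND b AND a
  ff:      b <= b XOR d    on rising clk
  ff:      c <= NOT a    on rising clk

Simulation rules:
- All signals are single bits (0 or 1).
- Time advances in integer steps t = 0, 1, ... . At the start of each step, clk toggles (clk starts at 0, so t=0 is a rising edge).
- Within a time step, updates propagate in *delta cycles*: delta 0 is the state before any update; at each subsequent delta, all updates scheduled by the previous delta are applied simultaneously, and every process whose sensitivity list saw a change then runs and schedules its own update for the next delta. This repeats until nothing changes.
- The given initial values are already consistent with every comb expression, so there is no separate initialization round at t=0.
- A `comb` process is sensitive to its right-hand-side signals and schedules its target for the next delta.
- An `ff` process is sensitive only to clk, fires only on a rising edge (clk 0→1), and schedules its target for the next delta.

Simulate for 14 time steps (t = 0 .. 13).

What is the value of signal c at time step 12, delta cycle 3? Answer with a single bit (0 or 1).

1

t=0 Δ0: a=0 d=0 c=0 b=0 clk=0
  Δ1: clk:0→1
  Δ2: c:0→1
  Δ3: a:0→1
  (3Δ to stable)
t=1 Δ0: a=1 d=0 c=1 b=0 clk=1
  Δ1: clk:1→0
  (1Δ to stable)
t=2 Δ0: a=1 d=0 c=1 b=0 clk=0
  Δ1: clk:0→1
  Δ2: c:1→0
  Δ3: a:1→0
  (3Δ to stable)
t=3 Δ0: a=0 d=0 c=0 b=0 clk=1
  Δ1: clk:1→0
  (1Δ to stable)
t=4 Δ0: a=0 d=0 c=0 b=0 clk=0
  Δ1: clk:0→1
  Δ2: c:0→1
  Δ3: a:0→1
  (3Δ to stable)
t=5 Δ0: a=1 d=0 c=1 b=0 clk=1
  Δ1: clk:1→0
  (1Δ to stable)
t=6 Δ0: a=1 d=0 c=1 b=0 clk=0
  Δ1: clk:0→1
  Δ2: c:1→0
  Δ3: a:1→0
  (3Δ to stable)
t=7 Δ0: a=0 d=0 c=0 b=0 clk=1
  Δ1: clk:1→0
  (1Δ to stable)
t=8 Δ0: a=0 d=0 c=0 b=0 clk=0
  Δ1: clk:0→1
  Δ2: c:0→1
  Δ3: a:0→1
  (3Δ to stable)
t=9 Δ0: a=1 d=0 c=1 b=0 clk=1
  Δ1: clk:1→0
  (1Δ to stable)
t=10 Δ0: a=1 d=0 c=1 b=0 clk=0
  Δ1: clk:0→1
  Δ2: c:1→0
  Δ3: a:1→0
  (3Δ to stable)
t=11 Δ0: a=0 d=0 c=0 b=0 clk=1
  Δ1: clk:1→0
  (1Δ to stable)
t=12 Δ0: a=0 d=0 c=0 b=0 clk=0
  Δ1: clk:0→1
  Δ2: c:0→1
  Δ3: a:0→1
  (3Δ to stable)
t=13 Δ0: a=1 d=0 c=1 b=0 clk=1
  Δ1: clk:1→0
  (1Δ to stable)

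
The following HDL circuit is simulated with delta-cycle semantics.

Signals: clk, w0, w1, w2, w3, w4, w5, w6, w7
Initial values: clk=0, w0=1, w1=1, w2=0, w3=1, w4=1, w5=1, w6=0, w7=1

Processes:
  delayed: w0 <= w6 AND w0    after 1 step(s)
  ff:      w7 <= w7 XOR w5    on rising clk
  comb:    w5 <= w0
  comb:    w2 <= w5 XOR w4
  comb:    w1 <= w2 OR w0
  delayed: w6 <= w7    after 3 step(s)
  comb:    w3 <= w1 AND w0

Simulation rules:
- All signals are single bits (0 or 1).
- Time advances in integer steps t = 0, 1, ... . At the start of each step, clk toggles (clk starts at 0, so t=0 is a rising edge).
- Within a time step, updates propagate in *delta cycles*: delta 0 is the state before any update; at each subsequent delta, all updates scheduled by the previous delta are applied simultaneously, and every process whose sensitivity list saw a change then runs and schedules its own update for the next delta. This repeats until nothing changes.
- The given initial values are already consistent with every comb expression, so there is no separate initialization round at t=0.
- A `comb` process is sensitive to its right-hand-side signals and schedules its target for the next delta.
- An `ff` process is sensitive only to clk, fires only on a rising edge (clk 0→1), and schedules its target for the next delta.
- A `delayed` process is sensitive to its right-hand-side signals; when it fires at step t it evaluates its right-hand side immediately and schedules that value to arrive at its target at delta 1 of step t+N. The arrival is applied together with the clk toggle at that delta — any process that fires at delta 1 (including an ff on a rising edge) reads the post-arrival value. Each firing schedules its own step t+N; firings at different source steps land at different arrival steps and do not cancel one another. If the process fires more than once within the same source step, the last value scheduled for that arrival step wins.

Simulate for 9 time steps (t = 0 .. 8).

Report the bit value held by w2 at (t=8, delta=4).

1

t=0 Δ0: w7=1 w0=1 w5=1 w4=1 clk=0 w2=0 w6=0 w3=1 w1=1
  Δ1: clk:0→1
  Δ2: w7:1→0
  (2Δ to stable)
t=1 Δ0: w7=0 w0=1 w5=1 w4=1 clk=1 w2=0 w6=0 w3=1 w1=1
  Δ1: clk:1→0
  (1Δ to stable)
t=2 Δ0: w7=0 w0=1 w5=1 w4=1 clk=0 w2=0 w6=0 w3=1 w1=1
  Δ1: clk:0→1
  Δ2: w7:0→1
  (2Δ to stable)
t=3 Δ0: w7=1 w0=1 w5=1 w4=1 clk=1 w2=0 w6=0 w3=1 w1=1
  Δ1: clk:1→0
  (1Δ to stable)
t=4 Δ0: w7=1 w0=1 w5=1 w4=1 clk=0 w2=0 w6=0 w3=1 w1=1
  Δ1: clk:0→1
  Δ2: w7:1→0
  (2Δ to stable)
t=5 Δ0: w7=0 w0=1 w5=1 w4=1 clk=1 w2=0 w6=0 w3=1 w1=1
  Δ1: clk:1→0, w6:0→1
  (1Δ to stable)
t=6 Δ0: w7=0 w0=1 w5=1 w4=1 clk=0 w2=0 w6=1 w3=1 w1=1
  Δ1: clk:0→1
  Δ2: w7:0→1
  (2Δ to stable)
t=7 Δ0: w7=1 w0=1 w5=1 w4=1 clk=1 w2=0 w6=1 w3=1 w1=1
  Δ1: clk:1→0, w6:1→0
  (1Δ to stable)
t=8 Δ0: w7=1 w0=1 w5=1 w4=1 clk=0 w2=0 w6=0 w3=1 w1=1
  Δ1: w0:1→0, clk:0→1
  Δ2: w7:1→0, w5:1→0, w3:1→0, w1:1→0
  Δ3: w2:0→1
  Δ4: w1:0→1
  (4Δ to stable)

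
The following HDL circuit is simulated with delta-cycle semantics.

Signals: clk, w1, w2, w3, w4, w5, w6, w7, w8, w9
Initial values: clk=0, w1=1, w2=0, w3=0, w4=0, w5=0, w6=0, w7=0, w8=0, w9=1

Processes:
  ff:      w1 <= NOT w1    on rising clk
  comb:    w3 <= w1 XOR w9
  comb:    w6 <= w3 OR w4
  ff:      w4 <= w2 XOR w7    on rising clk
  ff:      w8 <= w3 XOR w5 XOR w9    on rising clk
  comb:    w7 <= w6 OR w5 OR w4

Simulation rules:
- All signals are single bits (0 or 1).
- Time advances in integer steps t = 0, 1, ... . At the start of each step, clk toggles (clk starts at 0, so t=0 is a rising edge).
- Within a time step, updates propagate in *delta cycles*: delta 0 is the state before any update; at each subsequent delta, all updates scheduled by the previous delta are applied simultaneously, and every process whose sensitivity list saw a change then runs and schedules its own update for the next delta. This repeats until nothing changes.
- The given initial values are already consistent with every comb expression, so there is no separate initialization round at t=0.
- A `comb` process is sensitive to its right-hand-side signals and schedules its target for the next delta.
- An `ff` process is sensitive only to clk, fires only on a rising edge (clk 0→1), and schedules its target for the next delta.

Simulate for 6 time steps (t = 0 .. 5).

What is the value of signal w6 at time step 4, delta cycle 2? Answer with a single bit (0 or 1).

1

t0.Δ0 w6=0 clk=0 w7=0 w9=1 w5=0 w8=0 w2=0 w1=1 w4=0 w3=0
t0.Δ1 w6=0 clk=1 w7=0 w9=1 w5=0 w8=0 w2=0 w1=1 w4=0 w3=0
t0.Δ2 w6=0 clk=1 w7=0 w9=1 w5=0 w8=1 w2=0 w1=0 w4=0 w3=0
t0.Δ3 w6=0 clk=1 w7=0 w9=1 w5=0 w8=1 w2=0 w1=0 w4=0 w3=1
t0.Δ4 w6=1 clk=1 w7=0 w9=1 w5=0 w8=1 w2=0 w1=0 w4=0 w3=1
t0.Δ5 w6=1 clk=1 w7=1 w9=1 w5=0 w8=1 w2=0 w1=0 w4=0 w3=1
t1.Δ0 w6=1 clk=1 w7=1 w9=1 w5=0 w8=1 w2=0 w1=0 w4=0 w3=1
t1.Δ1 w6=1 clk=0 w7=1 w9=1 w5=0 w8=1 w2=0 w1=0 w4=0 w3=1
t2.Δ0 w6=1 clk=0 w7=1 w9=1 w5=0 w8=1 w2=0 w1=0 w4=0 w3=1
t2.Δ1 w6=1 clk=1 w7=1 w9=1 w5=0 w8=1 w2=0 w1=0 w4=0 w3=1
t2.Δ2 w6=1 clk=1 w7=1 w9=1 w5=0 w8=0 w2=0 w1=1 w4=1 w3=1
t2.Δ3 w6=1 clk=1 w7=1 w9=1 w5=0 w8=0 w2=0 w1=1 w4=1 w3=0
t3.Δ0 w6=1 clk=1 w7=1 w9=1 w5=0 w8=0 w2=0 w1=1 w4=1 w3=0
t3.Δ1 w6=1 clk=0 w7=1 w9=1 w5=0 w8=0 w2=0 w1=1 w4=1 w3=0
t4.Δ0 w6=1 clk=0 w7=1 w9=1 w5=0 w8=0 w2=0 w1=1 w4=1 w3=0
t4.Δ1 w6=1 clk=1 w7=1 w9=1 w5=0 w8=0 w2=0 w1=1 w4=1 w3=0
t4.Δ2 w6=1 clk=1 w7=1 w9=1 w5=0 w8=1 w2=0 w1=0 w4=1 w3=0
t4.Δ3 w6=1 clk=1 w7=1 w9=1 w5=0 w8=1 w2=0 w1=0 w4=1 w3=1
t5.Δ0 w6=1 clk=1 w7=1 w9=1 w5=0 w8=1 w2=0 w1=0 w4=1 w3=1
t5.Δ1 w6=1 clk=0 w7=1 w9=1 w5=0 w8=1 w2=0 w1=0 w4=1 w3=1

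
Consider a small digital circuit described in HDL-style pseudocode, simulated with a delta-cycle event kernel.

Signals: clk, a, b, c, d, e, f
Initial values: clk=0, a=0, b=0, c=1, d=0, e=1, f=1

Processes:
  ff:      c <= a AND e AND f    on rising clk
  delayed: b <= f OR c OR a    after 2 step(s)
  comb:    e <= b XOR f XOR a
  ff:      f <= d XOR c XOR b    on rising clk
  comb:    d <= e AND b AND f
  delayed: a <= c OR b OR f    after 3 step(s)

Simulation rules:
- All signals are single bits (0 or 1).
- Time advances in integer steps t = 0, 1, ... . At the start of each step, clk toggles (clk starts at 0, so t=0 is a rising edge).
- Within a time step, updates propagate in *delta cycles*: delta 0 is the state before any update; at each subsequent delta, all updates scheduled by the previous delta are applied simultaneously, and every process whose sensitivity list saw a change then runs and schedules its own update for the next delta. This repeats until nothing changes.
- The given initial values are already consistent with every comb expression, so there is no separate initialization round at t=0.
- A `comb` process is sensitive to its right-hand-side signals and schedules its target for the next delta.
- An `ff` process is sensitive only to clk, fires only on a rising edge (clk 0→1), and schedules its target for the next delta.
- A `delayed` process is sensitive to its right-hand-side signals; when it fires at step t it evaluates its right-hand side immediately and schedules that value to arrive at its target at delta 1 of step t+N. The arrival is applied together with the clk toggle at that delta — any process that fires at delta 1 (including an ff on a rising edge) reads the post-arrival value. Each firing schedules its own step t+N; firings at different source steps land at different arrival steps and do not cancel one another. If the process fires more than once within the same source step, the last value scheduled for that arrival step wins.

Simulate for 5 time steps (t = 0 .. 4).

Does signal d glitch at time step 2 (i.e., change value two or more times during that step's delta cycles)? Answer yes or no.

t=0 Δ0: a=0 c=1 d=0 clk=0 b=0 e=1 f=1
  Δ1: clk:0→1
  Δ2: c:1→0
  (2Δ to stable)
t=1 Δ0: a=0 c=0 d=0 clk=1 b=0 e=1 f=1
  Δ1: clk:1→0
  (1Δ to stable)
t=2 Δ0: a=0 c=0 d=0 clk=0 b=0 e=1 f=1
  Δ1: clk:0→1, b:0→1
  Δ2: d:0→1, e:1→0
  Δ3: d:1→0
  (3Δ to stable)
t=3 Δ0: a=0 c=0 d=0 clk=1 b=1 e=0 f=1
  Δ1: a:0→1, clk:1→0
  Δ2: e:0→1
  Δ3: d:0→1
  (3Δ to stable)
t=4 Δ0: a=1 c=0 d=1 clk=0 b=1 e=1 f=1
  Δ1: clk:0→1
  Δ2: c:0→1, f:1→0
  Δ3: d:1→0, e:1→0
  (3Δ to stable)

yes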